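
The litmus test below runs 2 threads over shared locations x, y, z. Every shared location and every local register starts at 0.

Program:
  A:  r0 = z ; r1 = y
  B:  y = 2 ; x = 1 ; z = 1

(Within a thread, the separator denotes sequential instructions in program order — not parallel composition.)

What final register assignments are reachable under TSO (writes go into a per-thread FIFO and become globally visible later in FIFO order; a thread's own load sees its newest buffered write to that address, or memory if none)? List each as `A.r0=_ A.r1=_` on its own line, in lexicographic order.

A.r0=0 A.r1=0
A.r0=0 A.r1=2
A.r0=1 A.r1=2

outcome vector order: (A.r0,A.r1)
|TSO outcomes| = 3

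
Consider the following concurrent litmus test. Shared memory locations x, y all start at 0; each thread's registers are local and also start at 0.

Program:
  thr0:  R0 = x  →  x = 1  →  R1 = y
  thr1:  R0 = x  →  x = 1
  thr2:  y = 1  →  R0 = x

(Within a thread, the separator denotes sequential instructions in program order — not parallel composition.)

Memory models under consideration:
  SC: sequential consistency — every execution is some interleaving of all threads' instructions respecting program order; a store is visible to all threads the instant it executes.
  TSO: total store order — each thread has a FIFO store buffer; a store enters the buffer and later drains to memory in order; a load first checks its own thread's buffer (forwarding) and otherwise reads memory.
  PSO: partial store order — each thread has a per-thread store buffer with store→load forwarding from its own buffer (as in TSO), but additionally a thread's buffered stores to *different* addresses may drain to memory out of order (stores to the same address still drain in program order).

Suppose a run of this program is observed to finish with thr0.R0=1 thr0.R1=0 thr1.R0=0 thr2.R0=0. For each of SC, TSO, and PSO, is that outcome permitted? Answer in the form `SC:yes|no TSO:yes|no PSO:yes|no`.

outcome vector order: (thr0.R0,thr0.R1,thr1.R0,thr2.R0)
under SC → (0,0,0,1), (0,0,1,1), (0,1,0,0), (0,1,0,1), (0,1,1,0), (0,1,1,1), (1,0,0,1), (1,1,0,0), (1,1,0,1)
under TSO → (0,0,0,0), (0,0,0,1), (0,0,1,0), (0,0,1,1), (0,1,0,0), (0,1,0,1), (0,1,1,0), (0,1,1,1), (1,0,0,0), (1,0,0,1), (1,1,0,0), (1,1,0,1)
under PSO → (0,0,0,0), (0,0,0,1), (0,0,1,0), (0,0,1,1), (0,1,0,0), (0,1,0,1), (0,1,1,0), (0,1,1,1), (1,0,0,0), (1,0,0,1), (1,1,0,0), (1,1,0,1)
target (1,0,0,0) ∈ {TSO,PSO}

SC:no TSO:yes PSO:yes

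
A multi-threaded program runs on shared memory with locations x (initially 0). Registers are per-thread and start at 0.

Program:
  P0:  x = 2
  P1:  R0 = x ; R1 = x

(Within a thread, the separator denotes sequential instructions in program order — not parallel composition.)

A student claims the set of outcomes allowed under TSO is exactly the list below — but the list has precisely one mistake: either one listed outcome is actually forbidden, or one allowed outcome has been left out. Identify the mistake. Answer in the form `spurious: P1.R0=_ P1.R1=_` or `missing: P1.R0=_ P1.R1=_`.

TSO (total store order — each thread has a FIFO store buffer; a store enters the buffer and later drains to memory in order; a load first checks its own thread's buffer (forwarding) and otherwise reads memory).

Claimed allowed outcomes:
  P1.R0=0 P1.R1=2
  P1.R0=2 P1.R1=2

missing: P1.R0=0 P1.R1=0

outcome vector order: (P1.R0,P1.R1)
TSO (3): <0 0>, <0 2>, <2 2>
TSO∖claimed = {<0 0>}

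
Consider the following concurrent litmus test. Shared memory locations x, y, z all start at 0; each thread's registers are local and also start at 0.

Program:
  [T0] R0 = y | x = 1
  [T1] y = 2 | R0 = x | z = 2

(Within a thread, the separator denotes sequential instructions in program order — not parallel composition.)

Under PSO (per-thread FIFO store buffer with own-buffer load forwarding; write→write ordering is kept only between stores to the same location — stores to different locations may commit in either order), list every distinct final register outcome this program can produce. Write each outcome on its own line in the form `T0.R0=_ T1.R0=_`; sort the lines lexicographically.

outcome vector order: (T0.R0,T1.R0)
|PSO outcomes| = 4

T0.R0=0 T1.R0=0
T0.R0=0 T1.R0=1
T0.R0=2 T1.R0=0
T0.R0=2 T1.R0=1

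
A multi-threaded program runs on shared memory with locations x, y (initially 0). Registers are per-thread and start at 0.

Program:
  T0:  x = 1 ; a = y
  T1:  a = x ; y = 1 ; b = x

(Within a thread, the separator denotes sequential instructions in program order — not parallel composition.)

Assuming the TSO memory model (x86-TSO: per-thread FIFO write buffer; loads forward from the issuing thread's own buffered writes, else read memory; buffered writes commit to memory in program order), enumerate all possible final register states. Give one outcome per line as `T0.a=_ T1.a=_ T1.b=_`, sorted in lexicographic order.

T0.a=0 T1.a=0 T1.b=0
T0.a=0 T1.a=0 T1.b=1
T0.a=0 T1.a=1 T1.b=1
T0.a=1 T1.a=0 T1.b=0
T0.a=1 T1.a=0 T1.b=1
T0.a=1 T1.a=1 T1.b=1

outcome vector order: (T0.a,T1.a,T1.b)
|TSO outcomes| = 6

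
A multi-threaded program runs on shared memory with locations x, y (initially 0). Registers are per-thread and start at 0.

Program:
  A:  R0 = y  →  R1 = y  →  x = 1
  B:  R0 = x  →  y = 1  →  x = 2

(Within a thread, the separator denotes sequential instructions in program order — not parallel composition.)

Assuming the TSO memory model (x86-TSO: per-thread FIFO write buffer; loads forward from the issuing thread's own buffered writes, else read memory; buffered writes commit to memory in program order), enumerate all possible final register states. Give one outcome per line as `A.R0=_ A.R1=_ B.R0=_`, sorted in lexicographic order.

A.R0=0 A.R1=0 B.R0=0
A.R0=0 A.R1=0 B.R0=1
A.R0=0 A.R1=1 B.R0=0
A.R0=1 A.R1=1 B.R0=0

outcome vector order: (A.R0,A.R1,B.R0)
|TSO outcomes| = 4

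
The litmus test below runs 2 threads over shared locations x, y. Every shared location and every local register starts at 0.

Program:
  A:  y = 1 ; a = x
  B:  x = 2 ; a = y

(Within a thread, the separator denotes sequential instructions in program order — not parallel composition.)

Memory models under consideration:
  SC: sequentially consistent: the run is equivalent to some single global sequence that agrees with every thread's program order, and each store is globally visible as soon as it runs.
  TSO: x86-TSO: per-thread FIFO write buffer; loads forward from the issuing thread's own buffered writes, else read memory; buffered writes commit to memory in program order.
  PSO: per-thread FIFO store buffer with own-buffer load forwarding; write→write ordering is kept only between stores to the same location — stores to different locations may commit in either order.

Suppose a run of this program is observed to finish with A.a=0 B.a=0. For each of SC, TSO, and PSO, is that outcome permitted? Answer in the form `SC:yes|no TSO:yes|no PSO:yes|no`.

outcome vector order: (A.a,B.a)
[SC] allowed = {01; 20; 21}
[TSO] allowed = {00; 01; 20; 21}
[PSO] allowed = {00; 01; 20; 21}
target 00 ∈ {TSO,PSO}

SC:no TSO:yes PSO:yes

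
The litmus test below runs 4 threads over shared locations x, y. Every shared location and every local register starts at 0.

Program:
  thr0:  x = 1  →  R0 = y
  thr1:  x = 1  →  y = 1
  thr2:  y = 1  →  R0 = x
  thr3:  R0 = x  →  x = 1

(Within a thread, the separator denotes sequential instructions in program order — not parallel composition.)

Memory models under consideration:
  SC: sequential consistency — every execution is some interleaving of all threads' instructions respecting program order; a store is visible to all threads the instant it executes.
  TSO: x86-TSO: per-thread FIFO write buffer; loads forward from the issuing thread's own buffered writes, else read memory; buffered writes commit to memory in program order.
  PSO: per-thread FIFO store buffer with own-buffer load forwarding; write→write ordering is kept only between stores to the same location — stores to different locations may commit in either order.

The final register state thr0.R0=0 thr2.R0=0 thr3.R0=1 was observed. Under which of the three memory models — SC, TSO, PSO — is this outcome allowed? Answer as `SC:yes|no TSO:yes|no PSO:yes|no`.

outcome vector order: (thr0.R0,thr2.R0,thr3.R0)
SC (6): 0/1/0 0/1/1 1/0/0 1/0/1 1/1/0 1/1/1
TSO (8): 0/0/0 0/0/1 0/1/0 0/1/1 1/0/0 1/0/1 1/1/0 1/1/1
PSO (8): 0/0/0 0/0/1 0/1/0 0/1/1 1/0/0 1/0/1 1/1/0 1/1/1
target 0/0/1 ∈ {TSO,PSO}

SC:no TSO:yes PSO:yes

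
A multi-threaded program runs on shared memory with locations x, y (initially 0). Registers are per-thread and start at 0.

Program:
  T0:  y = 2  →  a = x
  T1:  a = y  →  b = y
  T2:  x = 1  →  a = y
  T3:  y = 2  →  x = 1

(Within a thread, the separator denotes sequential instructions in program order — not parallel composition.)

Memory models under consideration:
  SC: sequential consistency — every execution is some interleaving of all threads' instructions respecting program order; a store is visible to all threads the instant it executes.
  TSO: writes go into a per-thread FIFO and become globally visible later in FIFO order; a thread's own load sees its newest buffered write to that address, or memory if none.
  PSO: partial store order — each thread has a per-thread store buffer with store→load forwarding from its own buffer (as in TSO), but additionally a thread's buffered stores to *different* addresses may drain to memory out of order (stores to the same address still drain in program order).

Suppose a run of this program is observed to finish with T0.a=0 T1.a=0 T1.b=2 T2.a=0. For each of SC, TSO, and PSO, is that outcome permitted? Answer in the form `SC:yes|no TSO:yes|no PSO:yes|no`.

outcome vector order: (T0.a,T1.a,T1.b,T2.a)
[SC] allowed = {0002 0022 0222 1000 1002 1020 1022 1220 1222}
[TSO] allowed = {0000 0002 0020 0022 0220 0222 1000 1002 1020 1022 1220 1222}
[PSO] allowed = {0000 0002 0020 0022 0220 0222 1000 1002 1020 1022 1220 1222}
target 0020 ∈ {TSO,PSO}

SC:no TSO:yes PSO:yes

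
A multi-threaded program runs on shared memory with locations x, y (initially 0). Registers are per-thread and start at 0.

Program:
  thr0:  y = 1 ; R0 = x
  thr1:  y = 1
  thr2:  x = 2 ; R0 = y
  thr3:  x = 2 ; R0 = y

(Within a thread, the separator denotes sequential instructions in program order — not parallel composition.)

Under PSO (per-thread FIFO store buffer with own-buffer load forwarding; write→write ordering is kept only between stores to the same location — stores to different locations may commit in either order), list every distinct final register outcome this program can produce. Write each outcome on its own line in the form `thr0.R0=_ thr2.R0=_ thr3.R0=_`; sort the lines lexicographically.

outcome vector order: (thr0.R0,thr2.R0,thr3.R0)
|PSO outcomes| = 8

thr0.R0=0 thr2.R0=0 thr3.R0=0
thr0.R0=0 thr2.R0=0 thr3.R0=1
thr0.R0=0 thr2.R0=1 thr3.R0=0
thr0.R0=0 thr2.R0=1 thr3.R0=1
thr0.R0=2 thr2.R0=0 thr3.R0=0
thr0.R0=2 thr2.R0=0 thr3.R0=1
thr0.R0=2 thr2.R0=1 thr3.R0=0
thr0.R0=2 thr2.R0=1 thr3.R0=1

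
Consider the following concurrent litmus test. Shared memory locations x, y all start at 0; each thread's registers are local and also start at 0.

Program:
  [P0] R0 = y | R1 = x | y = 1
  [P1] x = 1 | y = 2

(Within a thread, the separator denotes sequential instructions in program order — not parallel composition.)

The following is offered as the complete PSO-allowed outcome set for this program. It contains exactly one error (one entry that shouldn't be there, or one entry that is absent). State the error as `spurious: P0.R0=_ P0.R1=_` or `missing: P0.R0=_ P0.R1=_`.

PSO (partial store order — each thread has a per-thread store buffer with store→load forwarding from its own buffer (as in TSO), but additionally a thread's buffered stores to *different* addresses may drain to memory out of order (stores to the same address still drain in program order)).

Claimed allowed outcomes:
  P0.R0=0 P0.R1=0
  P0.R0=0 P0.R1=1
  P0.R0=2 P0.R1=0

outcome vector order: (P0.R0,P0.R1)
PSO: 4 outcomes — {00, 01, 20, 21}
PSO∖claimed = {21}

missing: P0.R0=2 P0.R1=1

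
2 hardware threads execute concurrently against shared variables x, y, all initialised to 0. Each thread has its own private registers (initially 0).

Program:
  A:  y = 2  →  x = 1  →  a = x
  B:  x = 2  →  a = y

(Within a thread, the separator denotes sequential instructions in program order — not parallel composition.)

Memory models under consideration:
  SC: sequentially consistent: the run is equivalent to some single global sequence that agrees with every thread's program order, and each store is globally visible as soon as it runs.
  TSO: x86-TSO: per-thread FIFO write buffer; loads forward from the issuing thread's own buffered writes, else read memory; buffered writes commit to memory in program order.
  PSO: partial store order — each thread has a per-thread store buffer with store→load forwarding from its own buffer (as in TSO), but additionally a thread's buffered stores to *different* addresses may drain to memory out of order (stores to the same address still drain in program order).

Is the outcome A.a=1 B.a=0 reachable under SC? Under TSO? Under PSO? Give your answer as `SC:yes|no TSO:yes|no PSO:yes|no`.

SC:yes TSO:yes PSO:yes

outcome vector order: (A.a,B.a)
SC (3): <1 0>; <1 2>; <2 2>
TSO (4): <1 0>; <1 2>; <2 0>; <2 2>
PSO (4): <1 0>; <1 2>; <2 0>; <2 2>
target <1 0> ∈ {SC,TSO,PSO}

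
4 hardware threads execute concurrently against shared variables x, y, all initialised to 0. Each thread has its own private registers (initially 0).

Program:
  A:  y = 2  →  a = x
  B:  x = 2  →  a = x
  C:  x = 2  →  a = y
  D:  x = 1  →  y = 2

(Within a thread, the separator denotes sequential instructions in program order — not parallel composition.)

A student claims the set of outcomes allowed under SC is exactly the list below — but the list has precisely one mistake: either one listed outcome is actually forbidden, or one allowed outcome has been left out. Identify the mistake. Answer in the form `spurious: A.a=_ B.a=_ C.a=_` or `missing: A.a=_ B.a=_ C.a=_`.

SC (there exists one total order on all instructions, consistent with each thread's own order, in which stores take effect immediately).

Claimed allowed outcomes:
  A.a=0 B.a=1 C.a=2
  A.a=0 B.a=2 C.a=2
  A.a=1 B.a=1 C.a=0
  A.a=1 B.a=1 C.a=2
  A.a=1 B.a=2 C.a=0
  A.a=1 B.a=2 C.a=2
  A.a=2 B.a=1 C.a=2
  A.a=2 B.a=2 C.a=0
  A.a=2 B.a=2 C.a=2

missing: A.a=2 B.a=1 C.a=0

outcome vector order: (A.a,B.a,C.a)
[SC] allowed = {(0,1,2), (0,2,2), (1,1,0), (1,1,2), (1,2,0), (1,2,2), (2,1,0), (2,1,2), (2,2,0), (2,2,2)}
SC∖claimed = {(2,1,0)}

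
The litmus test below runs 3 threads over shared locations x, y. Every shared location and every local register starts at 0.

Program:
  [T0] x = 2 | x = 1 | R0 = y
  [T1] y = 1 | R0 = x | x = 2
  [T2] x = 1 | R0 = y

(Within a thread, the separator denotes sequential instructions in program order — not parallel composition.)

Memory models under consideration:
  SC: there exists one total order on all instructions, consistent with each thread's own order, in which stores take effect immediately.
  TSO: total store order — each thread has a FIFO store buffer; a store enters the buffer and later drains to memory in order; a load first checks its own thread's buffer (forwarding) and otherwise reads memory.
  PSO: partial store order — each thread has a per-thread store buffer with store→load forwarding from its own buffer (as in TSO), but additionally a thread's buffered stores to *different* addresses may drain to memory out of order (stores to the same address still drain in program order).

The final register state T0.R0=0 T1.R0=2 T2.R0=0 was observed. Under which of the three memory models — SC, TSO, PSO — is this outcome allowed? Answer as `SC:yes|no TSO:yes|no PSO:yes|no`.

SC:no TSO:yes PSO:yes

outcome vector order: (T0.R0,T1.R0,T2.R0)
SC: 7 outcomes — {<0 1 0>; <0 1 1>; <1 0 1>; <1 1 0>; <1 1 1>; <1 2 0>; <1 2 1>}
TSO: 12 outcomes — {<0 0 0>; <0 0 1>; <0 1 0>; <0 1 1>; <0 2 0>; <0 2 1>; <1 0 0>; <1 0 1>; <1 1 0>; <1 1 1>; <1 2 0>; <1 2 1>}
PSO: 12 outcomes — {<0 0 0>; <0 0 1>; <0 1 0>; <0 1 1>; <0 2 0>; <0 2 1>; <1 0 0>; <1 0 1>; <1 1 0>; <1 1 1>; <1 2 0>; <1 2 1>}
target <0 2 0> ∈ {TSO,PSO}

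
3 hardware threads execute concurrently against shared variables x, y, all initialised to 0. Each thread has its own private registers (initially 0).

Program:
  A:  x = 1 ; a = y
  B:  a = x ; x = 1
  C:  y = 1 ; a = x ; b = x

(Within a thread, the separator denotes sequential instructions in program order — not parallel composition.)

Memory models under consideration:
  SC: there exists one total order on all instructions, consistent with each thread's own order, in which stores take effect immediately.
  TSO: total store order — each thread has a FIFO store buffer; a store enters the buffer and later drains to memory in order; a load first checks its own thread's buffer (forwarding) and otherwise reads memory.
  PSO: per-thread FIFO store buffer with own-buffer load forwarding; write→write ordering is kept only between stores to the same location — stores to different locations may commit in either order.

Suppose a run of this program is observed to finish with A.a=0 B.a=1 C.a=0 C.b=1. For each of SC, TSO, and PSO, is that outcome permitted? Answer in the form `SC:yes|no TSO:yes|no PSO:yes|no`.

SC:no TSO:yes PSO:yes

outcome vector order: (A.a,B.a,C.a,C.b)
SC (8): <0 0 1 1>, <0 1 1 1>, <1 0 0 0>, <1 0 0 1>, <1 0 1 1>, <1 1 0 0>, <1 1 0 1>, <1 1 1 1>
TSO (12): <0 0 0 0>, <0 0 0 1>, <0 0 1 1>, <0 1 0 0>, <0 1 0 1>, <0 1 1 1>, <1 0 0 0>, <1 0 0 1>, <1 0 1 1>, <1 1 0 0>, <1 1 0 1>, <1 1 1 1>
PSO (12): <0 0 0 0>, <0 0 0 1>, <0 0 1 1>, <0 1 0 0>, <0 1 0 1>, <0 1 1 1>, <1 0 0 0>, <1 0 0 1>, <1 0 1 1>, <1 1 0 0>, <1 1 0 1>, <1 1 1 1>
target <0 1 0 1> ∈ {TSO,PSO}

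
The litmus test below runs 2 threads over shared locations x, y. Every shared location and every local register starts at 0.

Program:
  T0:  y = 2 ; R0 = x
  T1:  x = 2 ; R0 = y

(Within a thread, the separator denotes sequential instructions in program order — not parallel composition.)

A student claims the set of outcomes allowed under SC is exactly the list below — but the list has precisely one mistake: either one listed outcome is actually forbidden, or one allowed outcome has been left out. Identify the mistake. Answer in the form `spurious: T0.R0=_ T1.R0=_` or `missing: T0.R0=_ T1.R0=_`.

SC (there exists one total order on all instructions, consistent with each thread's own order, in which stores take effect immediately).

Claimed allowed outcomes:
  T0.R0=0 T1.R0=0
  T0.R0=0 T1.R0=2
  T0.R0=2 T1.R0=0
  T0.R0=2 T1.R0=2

spurious: T0.R0=0 T1.R0=0

outcome vector order: (T0.R0,T1.R0)
[SC] allowed = {<0 2>, <2 0>, <2 2>}
claimed∖SC = {<0 0>}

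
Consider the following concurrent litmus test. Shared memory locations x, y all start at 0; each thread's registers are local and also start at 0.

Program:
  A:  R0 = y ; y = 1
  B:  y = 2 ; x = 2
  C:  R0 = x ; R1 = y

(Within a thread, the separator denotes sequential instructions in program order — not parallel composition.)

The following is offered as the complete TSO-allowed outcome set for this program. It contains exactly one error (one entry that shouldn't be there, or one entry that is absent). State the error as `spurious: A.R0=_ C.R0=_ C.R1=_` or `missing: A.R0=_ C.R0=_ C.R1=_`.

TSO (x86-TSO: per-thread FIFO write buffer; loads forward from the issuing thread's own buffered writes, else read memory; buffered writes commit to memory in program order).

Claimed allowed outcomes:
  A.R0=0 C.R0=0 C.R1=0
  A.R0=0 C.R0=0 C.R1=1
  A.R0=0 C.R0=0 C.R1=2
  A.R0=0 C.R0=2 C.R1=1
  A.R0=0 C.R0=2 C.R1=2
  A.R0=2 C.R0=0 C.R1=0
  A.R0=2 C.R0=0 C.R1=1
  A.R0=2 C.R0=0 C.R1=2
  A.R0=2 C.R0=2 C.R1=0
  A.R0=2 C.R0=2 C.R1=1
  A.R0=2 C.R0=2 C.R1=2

spurious: A.R0=2 C.R0=2 C.R1=0

outcome vector order: (A.R0,C.R0,C.R1)
TSO (10): 000 001 002 021 022 200 201 202 221 222
claimed∖TSO = {220}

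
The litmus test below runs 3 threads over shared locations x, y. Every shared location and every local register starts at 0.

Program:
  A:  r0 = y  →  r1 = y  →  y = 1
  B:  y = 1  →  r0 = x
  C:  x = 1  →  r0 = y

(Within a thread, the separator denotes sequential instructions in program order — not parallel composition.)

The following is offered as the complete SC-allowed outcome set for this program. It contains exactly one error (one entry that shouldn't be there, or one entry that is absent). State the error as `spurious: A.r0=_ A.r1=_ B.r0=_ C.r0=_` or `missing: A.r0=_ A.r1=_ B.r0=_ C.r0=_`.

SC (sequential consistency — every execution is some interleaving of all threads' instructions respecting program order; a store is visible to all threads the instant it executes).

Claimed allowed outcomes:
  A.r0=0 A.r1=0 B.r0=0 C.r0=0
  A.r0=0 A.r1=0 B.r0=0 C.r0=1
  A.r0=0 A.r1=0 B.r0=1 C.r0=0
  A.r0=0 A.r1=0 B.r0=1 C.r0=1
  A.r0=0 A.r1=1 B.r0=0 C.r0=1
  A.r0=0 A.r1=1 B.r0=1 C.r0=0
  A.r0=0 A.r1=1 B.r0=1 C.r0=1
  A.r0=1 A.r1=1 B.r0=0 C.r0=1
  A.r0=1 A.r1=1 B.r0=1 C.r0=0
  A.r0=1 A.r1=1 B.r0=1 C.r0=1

outcome vector order: (A.r0,A.r1,B.r0,C.r0)
SC (9): <0 0 0 1>; <0 0 1 0>; <0 0 1 1>; <0 1 0 1>; <0 1 1 0>; <0 1 1 1>; <1 1 0 1>; <1 1 1 0>; <1 1 1 1>
claimed∖SC = {<0 0 0 0>}

spurious: A.r0=0 A.r1=0 B.r0=0 C.r0=0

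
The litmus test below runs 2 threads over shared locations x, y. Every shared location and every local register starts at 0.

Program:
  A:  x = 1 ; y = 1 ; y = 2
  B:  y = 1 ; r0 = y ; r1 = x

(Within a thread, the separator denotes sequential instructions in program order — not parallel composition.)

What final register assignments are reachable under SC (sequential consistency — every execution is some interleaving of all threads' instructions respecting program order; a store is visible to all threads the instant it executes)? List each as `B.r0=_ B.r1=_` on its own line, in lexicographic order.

outcome vector order: (B.r0,B.r1)
|SC outcomes| = 3

B.r0=1 B.r1=0
B.r0=1 B.r1=1
B.r0=2 B.r1=1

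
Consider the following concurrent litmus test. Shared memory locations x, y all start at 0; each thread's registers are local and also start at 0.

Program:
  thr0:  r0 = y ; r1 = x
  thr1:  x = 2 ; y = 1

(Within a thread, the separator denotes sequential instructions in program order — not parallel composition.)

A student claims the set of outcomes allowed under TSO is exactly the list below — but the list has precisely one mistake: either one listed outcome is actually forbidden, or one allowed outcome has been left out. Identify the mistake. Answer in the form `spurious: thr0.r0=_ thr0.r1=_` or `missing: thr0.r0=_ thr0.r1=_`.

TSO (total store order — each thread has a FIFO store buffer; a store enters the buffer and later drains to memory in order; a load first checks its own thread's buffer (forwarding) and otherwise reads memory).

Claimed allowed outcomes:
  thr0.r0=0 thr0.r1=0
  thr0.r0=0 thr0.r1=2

outcome vector order: (thr0.r0,thr0.r1)
[TSO] allowed = {(0,0) (0,2) (1,2)}
TSO∖claimed = {(1,2)}

missing: thr0.r0=1 thr0.r1=2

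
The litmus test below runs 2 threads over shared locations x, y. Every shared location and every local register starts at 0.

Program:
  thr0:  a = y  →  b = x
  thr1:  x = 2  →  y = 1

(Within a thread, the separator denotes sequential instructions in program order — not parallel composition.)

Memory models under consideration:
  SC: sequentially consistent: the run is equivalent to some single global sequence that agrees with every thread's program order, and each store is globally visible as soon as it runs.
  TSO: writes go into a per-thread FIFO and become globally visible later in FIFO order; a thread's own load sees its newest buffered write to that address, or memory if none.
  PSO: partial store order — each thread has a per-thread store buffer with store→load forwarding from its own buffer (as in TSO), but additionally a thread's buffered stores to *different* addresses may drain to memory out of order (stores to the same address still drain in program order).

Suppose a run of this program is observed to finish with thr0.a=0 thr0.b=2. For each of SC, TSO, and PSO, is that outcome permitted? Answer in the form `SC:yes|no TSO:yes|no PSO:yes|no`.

outcome vector order: (thr0.a,thr0.b)
[SC] allowed = {<0 0>, <0 2>, <1 2>}
[TSO] allowed = {<0 0>, <0 2>, <1 2>}
[PSO] allowed = {<0 0>, <0 2>, <1 0>, <1 2>}
target <0 2> ∈ {SC,TSO,PSO}

SC:yes TSO:yes PSO:yes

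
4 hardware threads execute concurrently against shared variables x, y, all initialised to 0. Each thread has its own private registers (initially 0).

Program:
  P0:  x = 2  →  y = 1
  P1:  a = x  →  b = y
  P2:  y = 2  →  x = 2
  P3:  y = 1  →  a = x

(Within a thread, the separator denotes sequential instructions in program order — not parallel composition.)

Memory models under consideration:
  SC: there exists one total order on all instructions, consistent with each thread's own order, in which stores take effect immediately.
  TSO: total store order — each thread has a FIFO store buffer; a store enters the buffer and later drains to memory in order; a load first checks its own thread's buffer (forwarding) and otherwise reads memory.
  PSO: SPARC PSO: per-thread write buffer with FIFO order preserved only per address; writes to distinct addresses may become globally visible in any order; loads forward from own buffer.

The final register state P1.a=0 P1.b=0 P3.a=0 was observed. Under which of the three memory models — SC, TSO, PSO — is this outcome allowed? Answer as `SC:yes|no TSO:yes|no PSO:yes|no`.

outcome vector order: (P1.a,P1.b,P3.a)
[SC] allowed = {<0 0 0>; <0 0 2>; <0 1 0>; <0 1 2>; <0 2 0>; <0 2 2>; <2 0 2>; <2 1 0>; <2 1 2>; <2 2 0>; <2 2 2>}
[TSO] allowed = {<0 0 0>; <0 0 2>; <0 1 0>; <0 1 2>; <0 2 0>; <0 2 2>; <2 0 0>; <2 0 2>; <2 1 0>; <2 1 2>; <2 2 0>; <2 2 2>}
[PSO] allowed = {<0 0 0>; <0 0 2>; <0 1 0>; <0 1 2>; <0 2 0>; <0 2 2>; <2 0 0>; <2 0 2>; <2 1 0>; <2 1 2>; <2 2 0>; <2 2 2>}
target <0 0 0> ∈ {SC,TSO,PSO}

SC:yes TSO:yes PSO:yes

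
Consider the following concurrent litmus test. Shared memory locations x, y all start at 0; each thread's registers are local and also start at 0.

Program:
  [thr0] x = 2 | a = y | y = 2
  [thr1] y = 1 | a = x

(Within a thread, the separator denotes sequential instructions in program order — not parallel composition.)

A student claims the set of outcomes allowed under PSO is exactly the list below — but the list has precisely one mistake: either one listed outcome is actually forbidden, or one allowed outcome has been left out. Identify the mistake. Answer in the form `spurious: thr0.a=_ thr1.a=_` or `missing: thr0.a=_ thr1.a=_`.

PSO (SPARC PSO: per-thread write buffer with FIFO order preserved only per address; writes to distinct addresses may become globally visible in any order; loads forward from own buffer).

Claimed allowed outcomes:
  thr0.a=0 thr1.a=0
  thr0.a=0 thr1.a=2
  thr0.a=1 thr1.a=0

outcome vector order: (thr0.a,thr1.a)
[PSO] allowed = {00, 02, 10, 12}
PSO∖claimed = {12}

missing: thr0.a=1 thr1.a=2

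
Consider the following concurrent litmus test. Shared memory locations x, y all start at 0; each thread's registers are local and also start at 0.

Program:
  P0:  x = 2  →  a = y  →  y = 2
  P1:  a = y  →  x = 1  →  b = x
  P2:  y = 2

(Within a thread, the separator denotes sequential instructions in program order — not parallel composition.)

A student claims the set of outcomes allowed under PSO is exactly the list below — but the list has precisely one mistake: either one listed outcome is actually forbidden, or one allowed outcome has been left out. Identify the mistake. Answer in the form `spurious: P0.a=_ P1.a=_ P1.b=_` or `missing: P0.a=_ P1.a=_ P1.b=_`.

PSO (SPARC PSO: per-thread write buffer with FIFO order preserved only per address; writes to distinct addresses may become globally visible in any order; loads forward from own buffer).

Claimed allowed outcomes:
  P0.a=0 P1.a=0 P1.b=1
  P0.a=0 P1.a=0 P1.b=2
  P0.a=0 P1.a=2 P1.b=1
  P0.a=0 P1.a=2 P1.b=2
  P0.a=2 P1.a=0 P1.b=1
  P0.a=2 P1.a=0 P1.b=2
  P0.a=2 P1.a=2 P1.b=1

missing: P0.a=2 P1.a=2 P1.b=2

outcome vector order: (P0.a,P1.a,P1.b)
PSO (8): (0,0,1), (0,0,2), (0,2,1), (0,2,2), (2,0,1), (2,0,2), (2,2,1), (2,2,2)
PSO∖claimed = {(2,2,2)}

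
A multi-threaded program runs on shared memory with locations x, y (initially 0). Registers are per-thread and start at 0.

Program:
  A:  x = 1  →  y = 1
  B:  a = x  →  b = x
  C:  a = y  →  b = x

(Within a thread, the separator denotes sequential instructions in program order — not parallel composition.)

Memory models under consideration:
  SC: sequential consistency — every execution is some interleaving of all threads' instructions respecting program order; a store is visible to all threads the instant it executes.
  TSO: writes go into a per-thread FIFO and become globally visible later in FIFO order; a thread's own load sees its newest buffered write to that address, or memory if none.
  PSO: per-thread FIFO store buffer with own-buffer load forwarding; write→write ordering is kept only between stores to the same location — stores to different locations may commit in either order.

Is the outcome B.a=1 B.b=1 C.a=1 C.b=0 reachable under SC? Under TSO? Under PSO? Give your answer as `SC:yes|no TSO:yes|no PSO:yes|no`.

outcome vector order: (B.a,B.b,C.a,C.b)
under SC → 0/0/0/0; 0/0/0/1; 0/0/1/1; 0/1/0/0; 0/1/0/1; 0/1/1/1; 1/1/0/0; 1/1/0/1; 1/1/1/1
under TSO → 0/0/0/0; 0/0/0/1; 0/0/1/1; 0/1/0/0; 0/1/0/1; 0/1/1/1; 1/1/0/0; 1/1/0/1; 1/1/1/1
under PSO → 0/0/0/0; 0/0/0/1; 0/0/1/0; 0/0/1/1; 0/1/0/0; 0/1/0/1; 0/1/1/0; 0/1/1/1; 1/1/0/0; 1/1/0/1; 1/1/1/0; 1/1/1/1
target 1/1/1/0 ∈ {PSO}

SC:no TSO:no PSO:yes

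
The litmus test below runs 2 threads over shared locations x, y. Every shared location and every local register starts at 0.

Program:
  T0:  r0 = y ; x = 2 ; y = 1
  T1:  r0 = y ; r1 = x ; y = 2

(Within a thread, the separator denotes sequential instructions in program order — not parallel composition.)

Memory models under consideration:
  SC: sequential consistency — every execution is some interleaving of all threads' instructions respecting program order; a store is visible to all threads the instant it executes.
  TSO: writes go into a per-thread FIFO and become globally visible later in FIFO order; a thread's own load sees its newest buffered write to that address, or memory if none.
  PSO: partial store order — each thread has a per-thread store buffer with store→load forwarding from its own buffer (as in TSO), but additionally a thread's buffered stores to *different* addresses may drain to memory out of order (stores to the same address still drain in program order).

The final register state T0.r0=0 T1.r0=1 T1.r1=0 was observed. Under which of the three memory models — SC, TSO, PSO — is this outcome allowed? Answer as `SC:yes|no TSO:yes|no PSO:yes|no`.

outcome vector order: (T0.r0,T1.r0,T1.r1)
[SC] allowed = {0/0/0; 0/0/2; 0/1/2; 2/0/0}
[TSO] allowed = {0/0/0; 0/0/2; 0/1/2; 2/0/0}
[PSO] allowed = {0/0/0; 0/0/2; 0/1/0; 0/1/2; 2/0/0}
target 0/1/0 ∈ {PSO}

SC:no TSO:no PSO:yes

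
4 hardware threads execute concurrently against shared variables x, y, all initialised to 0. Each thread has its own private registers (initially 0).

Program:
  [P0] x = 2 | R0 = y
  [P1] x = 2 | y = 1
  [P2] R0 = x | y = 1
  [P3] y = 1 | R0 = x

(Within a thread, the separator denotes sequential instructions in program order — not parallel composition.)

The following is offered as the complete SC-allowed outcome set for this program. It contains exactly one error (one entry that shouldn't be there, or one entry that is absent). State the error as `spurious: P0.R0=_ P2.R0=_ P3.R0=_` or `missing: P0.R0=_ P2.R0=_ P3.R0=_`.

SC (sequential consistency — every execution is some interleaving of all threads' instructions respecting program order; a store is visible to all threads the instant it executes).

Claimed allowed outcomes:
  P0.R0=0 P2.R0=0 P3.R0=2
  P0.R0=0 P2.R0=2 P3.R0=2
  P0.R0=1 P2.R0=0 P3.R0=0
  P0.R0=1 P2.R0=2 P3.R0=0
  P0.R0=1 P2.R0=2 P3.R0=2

missing: P0.R0=1 P2.R0=0 P3.R0=2

outcome vector order: (P0.R0,P2.R0,P3.R0)
under SC → 002, 022, 100, 102, 120, 122
SC∖claimed = {102}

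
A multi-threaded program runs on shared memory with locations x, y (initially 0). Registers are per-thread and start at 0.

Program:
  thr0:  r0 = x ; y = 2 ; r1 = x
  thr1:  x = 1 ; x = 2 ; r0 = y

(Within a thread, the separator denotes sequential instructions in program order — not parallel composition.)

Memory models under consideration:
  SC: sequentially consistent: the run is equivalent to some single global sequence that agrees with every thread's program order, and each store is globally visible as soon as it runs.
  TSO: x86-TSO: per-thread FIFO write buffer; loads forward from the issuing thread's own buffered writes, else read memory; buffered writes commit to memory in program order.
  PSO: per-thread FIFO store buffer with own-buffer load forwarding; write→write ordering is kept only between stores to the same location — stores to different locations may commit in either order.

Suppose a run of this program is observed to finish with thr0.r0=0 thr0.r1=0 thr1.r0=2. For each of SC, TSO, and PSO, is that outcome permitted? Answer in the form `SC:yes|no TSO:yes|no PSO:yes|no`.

SC:yes TSO:yes PSO:yes

outcome vector order: (thr0.r0,thr0.r1,thr1.r0)
SC (9): 0/0/2; 0/1/2; 0/2/0; 0/2/2; 1/1/2; 1/2/0; 1/2/2; 2/2/0; 2/2/2
TSO (12): 0/0/0; 0/0/2; 0/1/0; 0/1/2; 0/2/0; 0/2/2; 1/1/0; 1/1/2; 1/2/0; 1/2/2; 2/2/0; 2/2/2
PSO (12): 0/0/0; 0/0/2; 0/1/0; 0/1/2; 0/2/0; 0/2/2; 1/1/0; 1/1/2; 1/2/0; 1/2/2; 2/2/0; 2/2/2
target 0/0/2 ∈ {SC,TSO,PSO}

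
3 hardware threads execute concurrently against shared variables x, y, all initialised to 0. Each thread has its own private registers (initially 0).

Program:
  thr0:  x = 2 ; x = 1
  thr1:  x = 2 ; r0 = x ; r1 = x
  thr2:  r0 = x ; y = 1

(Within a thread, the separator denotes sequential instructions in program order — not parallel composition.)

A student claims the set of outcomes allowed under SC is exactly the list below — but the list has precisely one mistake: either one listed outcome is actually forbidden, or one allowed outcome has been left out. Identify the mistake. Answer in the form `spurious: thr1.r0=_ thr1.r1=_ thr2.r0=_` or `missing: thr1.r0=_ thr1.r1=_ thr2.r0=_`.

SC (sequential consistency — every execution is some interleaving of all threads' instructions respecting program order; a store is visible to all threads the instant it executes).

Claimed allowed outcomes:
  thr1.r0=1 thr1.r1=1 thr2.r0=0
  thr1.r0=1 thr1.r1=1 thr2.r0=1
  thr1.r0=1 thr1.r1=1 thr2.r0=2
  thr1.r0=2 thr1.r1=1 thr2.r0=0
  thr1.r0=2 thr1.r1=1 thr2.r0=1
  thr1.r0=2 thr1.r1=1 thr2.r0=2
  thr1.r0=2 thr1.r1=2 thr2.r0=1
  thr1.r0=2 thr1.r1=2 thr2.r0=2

missing: thr1.r0=2 thr1.r1=2 thr2.r0=0

outcome vector order: (thr1.r0,thr1.r1,thr2.r0)
under SC → 110; 111; 112; 210; 211; 212; 220; 221; 222
SC∖claimed = {220}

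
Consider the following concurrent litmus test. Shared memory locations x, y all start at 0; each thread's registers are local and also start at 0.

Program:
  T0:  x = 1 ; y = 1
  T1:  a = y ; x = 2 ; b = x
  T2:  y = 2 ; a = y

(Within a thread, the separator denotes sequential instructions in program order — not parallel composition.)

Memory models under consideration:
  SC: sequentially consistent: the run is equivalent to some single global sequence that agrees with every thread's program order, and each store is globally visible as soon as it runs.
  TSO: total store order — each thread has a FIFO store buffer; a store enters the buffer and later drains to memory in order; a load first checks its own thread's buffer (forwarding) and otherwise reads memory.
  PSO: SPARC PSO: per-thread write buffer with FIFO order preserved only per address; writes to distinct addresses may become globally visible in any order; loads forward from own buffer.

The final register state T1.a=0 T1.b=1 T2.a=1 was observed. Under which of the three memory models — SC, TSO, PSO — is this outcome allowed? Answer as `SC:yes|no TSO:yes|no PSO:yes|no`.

SC:yes TSO:yes PSO:yes

outcome vector order: (T1.a,T1.b,T2.a)
[SC] allowed = {0/1/1, 0/1/2, 0/2/1, 0/2/2, 1/2/1, 1/2/2, 2/1/1, 2/1/2, 2/2/1, 2/2/2}
[TSO] allowed = {0/1/1, 0/1/2, 0/2/1, 0/2/2, 1/2/1, 1/2/2, 2/1/1, 2/1/2, 2/2/1, 2/2/2}
[PSO] allowed = {0/1/1, 0/1/2, 0/2/1, 0/2/2, 1/1/1, 1/1/2, 1/2/1, 1/2/2, 2/1/1, 2/1/2, 2/2/1, 2/2/2}
target 0/1/1 ∈ {SC,TSO,PSO}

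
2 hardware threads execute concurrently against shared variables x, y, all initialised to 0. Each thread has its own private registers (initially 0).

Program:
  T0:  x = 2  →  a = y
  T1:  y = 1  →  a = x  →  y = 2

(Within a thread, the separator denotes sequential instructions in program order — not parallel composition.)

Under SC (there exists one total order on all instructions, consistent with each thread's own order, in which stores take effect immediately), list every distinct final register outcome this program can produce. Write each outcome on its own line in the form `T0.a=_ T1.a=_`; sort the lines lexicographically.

T0.a=0 T1.a=2
T0.a=1 T1.a=0
T0.a=1 T1.a=2
T0.a=2 T1.a=0
T0.a=2 T1.a=2

outcome vector order: (T0.a,T1.a)
|SC outcomes| = 5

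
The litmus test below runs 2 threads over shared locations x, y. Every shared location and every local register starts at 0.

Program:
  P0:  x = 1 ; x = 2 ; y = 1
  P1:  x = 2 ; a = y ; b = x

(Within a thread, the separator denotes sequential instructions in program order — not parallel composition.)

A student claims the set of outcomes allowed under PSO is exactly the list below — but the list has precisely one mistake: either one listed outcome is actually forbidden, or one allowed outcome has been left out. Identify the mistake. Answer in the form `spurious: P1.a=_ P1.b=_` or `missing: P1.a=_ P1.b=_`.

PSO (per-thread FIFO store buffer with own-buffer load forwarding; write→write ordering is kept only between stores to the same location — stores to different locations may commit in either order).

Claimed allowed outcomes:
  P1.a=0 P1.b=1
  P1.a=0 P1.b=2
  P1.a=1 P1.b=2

missing: P1.a=1 P1.b=1

outcome vector order: (P1.a,P1.b)
PSO: 4 outcomes — {<0 1>; <0 2>; <1 1>; <1 2>}
PSO∖claimed = {<1 1>}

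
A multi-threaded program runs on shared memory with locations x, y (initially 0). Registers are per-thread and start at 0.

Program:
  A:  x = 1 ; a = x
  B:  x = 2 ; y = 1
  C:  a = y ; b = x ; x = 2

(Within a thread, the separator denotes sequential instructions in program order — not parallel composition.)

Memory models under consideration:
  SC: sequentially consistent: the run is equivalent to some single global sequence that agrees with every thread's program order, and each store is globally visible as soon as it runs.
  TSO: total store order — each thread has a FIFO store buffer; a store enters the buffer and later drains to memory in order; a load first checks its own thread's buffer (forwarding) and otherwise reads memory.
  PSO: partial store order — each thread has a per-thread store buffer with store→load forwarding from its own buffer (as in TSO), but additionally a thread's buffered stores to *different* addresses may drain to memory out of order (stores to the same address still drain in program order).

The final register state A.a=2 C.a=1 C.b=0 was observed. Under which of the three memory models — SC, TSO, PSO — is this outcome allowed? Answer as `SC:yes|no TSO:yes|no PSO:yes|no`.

SC:no TSO:no PSO:yes

outcome vector order: (A.a,C.a,C.b)
under SC → (1,0,0) (1,0,1) (1,0,2) (1,1,1) (1,1,2) (2,0,0) (2,0,1) (2,0,2) (2,1,1) (2,1,2)
under TSO → (1,0,0) (1,0,1) (1,0,2) (1,1,1) (1,1,2) (2,0,0) (2,0,1) (2,0,2) (2,1,1) (2,1,2)
under PSO → (1,0,0) (1,0,1) (1,0,2) (1,1,0) (1,1,1) (1,1,2) (2,0,0) (2,0,1) (2,0,2) (2,1,0) (2,1,1) (2,1,2)
target (2,1,0) ∈ {PSO}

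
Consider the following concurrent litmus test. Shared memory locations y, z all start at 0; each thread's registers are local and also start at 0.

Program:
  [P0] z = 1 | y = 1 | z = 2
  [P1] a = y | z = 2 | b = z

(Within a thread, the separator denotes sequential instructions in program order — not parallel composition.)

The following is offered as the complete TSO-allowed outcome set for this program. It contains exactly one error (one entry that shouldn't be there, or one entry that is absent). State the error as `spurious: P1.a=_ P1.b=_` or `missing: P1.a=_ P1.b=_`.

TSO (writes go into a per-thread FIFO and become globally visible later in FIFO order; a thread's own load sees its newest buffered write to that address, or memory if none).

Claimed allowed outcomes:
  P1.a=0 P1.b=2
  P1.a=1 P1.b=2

outcome vector order: (P1.a,P1.b)
TSO (3): 0/1; 0/2; 1/2
TSO∖claimed = {0/1}

missing: P1.a=0 P1.b=1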